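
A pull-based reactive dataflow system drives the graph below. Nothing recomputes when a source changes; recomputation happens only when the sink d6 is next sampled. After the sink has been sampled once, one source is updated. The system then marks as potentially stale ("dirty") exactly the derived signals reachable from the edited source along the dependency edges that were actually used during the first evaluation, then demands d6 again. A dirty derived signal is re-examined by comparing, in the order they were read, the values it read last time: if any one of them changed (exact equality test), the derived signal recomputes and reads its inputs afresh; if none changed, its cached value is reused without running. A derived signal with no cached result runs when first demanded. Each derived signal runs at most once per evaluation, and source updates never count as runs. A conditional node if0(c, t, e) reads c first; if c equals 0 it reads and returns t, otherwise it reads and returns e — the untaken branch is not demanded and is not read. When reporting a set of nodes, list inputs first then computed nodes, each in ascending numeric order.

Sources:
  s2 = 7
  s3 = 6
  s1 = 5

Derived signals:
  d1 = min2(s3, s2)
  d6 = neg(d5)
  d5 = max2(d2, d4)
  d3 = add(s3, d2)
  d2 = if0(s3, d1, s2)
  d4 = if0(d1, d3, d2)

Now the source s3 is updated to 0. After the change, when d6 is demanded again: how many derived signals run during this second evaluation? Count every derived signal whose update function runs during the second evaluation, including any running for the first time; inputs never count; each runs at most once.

Derived signals that run: d1, d2, d3, d4, d5, d6 — 6 in total.
Key observation: a condition flipped, so demand reaches new nodes — d3 runs for the first time.

First evaluation (everything demanded from the output):
  d1 = min2(6, 7) = 6
  d2 = if0(s3=6 -> else branch s2) = 7
  d4 = if0(d1=6 -> else branch d2) = 7
  d5 = max2(7, 7) = 7
  d6 = neg(7) = -7

Propagation after the edit:
  d1: runs — s3 6->0; result 0.
  d2: runs — s3 6->0; result 0.
  d3: demanded for the first time — runs, produces 0.
  d4: runs — d1 6->0; d2 7->0; result 0.
  d5: runs — d2 7->0; d4 7->0; result 0.
  d6: runs — d5 7->0; result 0.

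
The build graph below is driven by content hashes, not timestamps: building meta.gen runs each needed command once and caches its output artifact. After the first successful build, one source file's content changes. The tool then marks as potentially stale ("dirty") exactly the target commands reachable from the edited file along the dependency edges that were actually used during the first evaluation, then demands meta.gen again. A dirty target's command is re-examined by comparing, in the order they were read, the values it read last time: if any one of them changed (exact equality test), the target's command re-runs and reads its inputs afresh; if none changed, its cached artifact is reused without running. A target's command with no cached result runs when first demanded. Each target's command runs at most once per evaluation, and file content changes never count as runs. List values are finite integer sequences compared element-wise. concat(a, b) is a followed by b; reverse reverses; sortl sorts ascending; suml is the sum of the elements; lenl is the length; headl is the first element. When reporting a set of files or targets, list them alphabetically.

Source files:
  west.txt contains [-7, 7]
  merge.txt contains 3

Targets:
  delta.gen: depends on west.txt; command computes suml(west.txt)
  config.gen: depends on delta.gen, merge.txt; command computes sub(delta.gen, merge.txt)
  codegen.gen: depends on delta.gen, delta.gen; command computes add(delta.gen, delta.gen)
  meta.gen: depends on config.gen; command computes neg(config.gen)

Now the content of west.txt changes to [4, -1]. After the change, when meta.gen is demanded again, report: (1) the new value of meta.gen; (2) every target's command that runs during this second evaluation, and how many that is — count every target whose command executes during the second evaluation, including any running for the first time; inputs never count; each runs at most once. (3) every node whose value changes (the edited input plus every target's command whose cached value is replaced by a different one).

meta.gen now evaluates to 0.
Run set: config.gen, delta.gen, meta.gen (3 run).
Changed values: config.gen, delta.gen, meta.gen, west.txt.

Initial pass — values computed on the first demand:
  delta.gen = suml([-7, 7]) = 0
  config.gen = sub(0, 3) = -3
  meta.gen = neg(-3) = 3

Second demand — change propagation:
  delta.gen: re-runs because west.txt [-7, 7]->[4, -1]; new result 3.
  config.gen: re-runs because delta.gen 0->3; new result 0.
  meta.gen: re-runs because config.gen -3->0; new result 0.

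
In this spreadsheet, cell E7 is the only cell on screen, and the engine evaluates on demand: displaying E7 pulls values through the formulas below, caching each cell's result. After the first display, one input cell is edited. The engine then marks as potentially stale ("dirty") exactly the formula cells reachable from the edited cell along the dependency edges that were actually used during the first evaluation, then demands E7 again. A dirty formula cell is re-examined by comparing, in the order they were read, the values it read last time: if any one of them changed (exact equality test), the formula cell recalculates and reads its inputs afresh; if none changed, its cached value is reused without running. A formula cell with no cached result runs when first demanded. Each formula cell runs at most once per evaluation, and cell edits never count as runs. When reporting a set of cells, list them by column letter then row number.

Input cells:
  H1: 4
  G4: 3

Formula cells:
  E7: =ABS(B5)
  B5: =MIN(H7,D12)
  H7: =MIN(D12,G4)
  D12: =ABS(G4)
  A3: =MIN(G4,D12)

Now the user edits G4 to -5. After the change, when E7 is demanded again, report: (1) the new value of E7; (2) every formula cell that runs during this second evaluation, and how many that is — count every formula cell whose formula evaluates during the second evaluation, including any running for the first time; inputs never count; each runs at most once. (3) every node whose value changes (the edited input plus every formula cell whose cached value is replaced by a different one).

Initial pass — values computed on the first demand:
  D12 = ABS(3) = 3
  H7 = MIN(3, 3) = 3
  B5 = MIN(3, 3) = 3
  E7 = ABS(3) = 3

Second demand — change propagation:
  D12: re-runs because G4 3->-5; new result 5.
  H7: re-runs because D12 3->5; G4 3->-5; new result -5.
  B5: re-runs because H7 3->-5; D12 3->5; new result -5.
  E7: re-runs because B5 3->-5; new result 5.

E7 now evaluates to 5.
Run set: B5, D12, E7, H7 (4 run).
Changed values: B5, D12, E7, G4, H7.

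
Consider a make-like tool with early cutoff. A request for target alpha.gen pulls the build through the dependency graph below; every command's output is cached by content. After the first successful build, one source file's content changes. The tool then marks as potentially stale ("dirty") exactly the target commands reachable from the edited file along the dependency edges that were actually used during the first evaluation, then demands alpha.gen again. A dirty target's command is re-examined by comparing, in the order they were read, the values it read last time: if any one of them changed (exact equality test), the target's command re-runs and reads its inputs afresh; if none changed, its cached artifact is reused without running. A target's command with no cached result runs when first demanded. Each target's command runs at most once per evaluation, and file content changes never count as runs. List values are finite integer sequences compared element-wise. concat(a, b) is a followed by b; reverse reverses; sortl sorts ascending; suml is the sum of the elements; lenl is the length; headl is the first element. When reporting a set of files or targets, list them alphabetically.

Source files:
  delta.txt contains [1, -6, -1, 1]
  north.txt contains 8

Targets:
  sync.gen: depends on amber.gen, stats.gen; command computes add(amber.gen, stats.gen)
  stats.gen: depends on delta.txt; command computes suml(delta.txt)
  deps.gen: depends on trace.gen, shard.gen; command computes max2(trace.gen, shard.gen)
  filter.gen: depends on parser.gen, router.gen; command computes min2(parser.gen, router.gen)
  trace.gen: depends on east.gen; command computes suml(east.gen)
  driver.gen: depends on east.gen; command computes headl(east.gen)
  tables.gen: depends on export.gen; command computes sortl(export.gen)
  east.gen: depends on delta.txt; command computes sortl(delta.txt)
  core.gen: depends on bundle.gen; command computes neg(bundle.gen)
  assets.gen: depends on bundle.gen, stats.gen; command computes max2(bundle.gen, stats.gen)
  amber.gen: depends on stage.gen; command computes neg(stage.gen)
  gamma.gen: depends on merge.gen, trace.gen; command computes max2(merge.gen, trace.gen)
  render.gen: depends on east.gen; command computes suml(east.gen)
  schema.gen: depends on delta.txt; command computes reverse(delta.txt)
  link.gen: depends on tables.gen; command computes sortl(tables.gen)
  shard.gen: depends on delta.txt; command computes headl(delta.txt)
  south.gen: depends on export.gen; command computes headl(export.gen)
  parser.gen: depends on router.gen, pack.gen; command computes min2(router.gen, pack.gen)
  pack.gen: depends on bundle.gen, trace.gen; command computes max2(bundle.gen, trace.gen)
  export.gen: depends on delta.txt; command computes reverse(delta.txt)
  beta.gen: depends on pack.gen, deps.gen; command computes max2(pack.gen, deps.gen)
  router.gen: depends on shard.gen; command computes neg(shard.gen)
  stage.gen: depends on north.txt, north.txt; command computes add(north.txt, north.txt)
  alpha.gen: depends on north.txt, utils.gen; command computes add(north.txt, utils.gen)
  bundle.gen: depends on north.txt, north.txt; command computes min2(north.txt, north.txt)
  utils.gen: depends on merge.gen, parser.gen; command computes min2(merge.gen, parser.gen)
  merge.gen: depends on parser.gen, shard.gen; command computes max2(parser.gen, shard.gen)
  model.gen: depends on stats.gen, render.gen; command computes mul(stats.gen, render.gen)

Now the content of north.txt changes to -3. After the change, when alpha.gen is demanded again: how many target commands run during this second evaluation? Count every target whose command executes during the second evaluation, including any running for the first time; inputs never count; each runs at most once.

First demand of the output computes:
  bundle.gen = min2(8, 8) = 8
  east.gen = sortl([1, -6, -1, 1]) = [-6, -1, 1, 1]
  shard.gen = headl([1, -6, -1, 1]) = 1
  router.gen = neg(1) = -1
  trace.gen = suml([-6, -1, 1, 1]) = -5
  pack.gen = max2(8, -5) = 8
  parser.gen = min2(-1, 8) = -1
  merge.gen = max2(-1, 1) = 1
  utils.gen = min2(1, -1) = -1
  alpha.gen = add(8, -1) = 7

After the edit, cleaning proceeds:
  bundle.gen: a read changed (north.txt 8->-3; north.txt 8->-3) — executes, giving -3.
  pack.gen: a read changed (bundle.gen 8->-3) — executes, giving -3.
  parser.gen: a read changed (pack.gen 8->-3) — executes, giving -3.
  merge.gen: a read changed (parser.gen -1->-3) — executes, giving 1 — identical to its old value.
  utils.gen: a read changed (parser.gen -1->-3) — executes, giving -3.
  alpha.gen: a read changed (north.txt 8->-3; utils.gen -1->-3) — executes, giving -6.

6 target commands run: alpha.gen, bundle.gen, merge.gen, pack.gen, parser.gen, utils.gen.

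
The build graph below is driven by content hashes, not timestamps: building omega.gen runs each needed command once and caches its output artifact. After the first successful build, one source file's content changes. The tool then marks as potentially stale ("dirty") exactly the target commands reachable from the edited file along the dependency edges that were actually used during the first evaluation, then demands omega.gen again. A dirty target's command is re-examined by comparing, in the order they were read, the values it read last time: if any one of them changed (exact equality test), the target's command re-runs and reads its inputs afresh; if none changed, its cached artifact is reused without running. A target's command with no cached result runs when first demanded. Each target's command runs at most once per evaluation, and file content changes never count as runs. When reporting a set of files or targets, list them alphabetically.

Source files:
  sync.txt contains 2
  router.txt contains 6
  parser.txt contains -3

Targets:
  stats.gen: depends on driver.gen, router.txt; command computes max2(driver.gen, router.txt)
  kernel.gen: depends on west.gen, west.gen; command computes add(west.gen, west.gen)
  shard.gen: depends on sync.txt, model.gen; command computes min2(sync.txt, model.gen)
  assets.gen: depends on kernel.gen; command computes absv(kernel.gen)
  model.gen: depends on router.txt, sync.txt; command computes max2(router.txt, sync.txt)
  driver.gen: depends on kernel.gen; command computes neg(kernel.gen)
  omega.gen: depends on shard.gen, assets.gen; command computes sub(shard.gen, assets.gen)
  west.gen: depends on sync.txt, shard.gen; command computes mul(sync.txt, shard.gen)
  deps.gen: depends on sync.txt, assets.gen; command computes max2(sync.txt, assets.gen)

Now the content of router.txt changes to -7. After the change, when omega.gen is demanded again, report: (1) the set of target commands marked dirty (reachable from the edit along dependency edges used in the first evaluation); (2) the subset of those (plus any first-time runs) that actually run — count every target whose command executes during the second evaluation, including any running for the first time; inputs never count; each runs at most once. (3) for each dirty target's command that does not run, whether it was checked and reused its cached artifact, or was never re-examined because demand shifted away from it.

Initial pass — values computed on the first demand:
  model.gen = max2(6, 2) = 6
  shard.gen = min2(2, 6) = 2
  west.gen = mul(2, 2) = 4
  kernel.gen = add(4, 4) = 8
  assets.gen = absv(8) = 8
  omega.gen = sub(2, 8) = -6

Second demand — change propagation:
  model.gen: re-runs because router.txt 6->-7; new result 2.
  shard.gen: re-runs because model.gen 6->2; new result 2 (unchanged).
  west.gen: re-examined; everything it read last time is the same (sync.txt unchanged, shard.gen unchanged) — cache 4 kept, no run.
  kernel.gen: re-examined; everything it read last time is the same (west.gen unchanged, west.gen unchanged) — cache 8 kept, no run.
  assets.gen: re-examined; everything it read last time is the same (kernel.gen unchanged) — cache 8 kept, no run.
  omega.gen: re-examined; everything it read last time is the same (shard.gen unchanged, assets.gen unchanged) — cache -6 kept, no run.

The important point: shard.gen recomputes to an identical value, and the output ends up unchanged.

Dirty set: assets.gen, kernel.gen, model.gen, omega.gen, shard.gen, west.gen.
Run set: model.gen, shard.gen (2 run).
Re-examined without running (cache reused): assets.gen, kernel.gen, omega.gen, west.gen.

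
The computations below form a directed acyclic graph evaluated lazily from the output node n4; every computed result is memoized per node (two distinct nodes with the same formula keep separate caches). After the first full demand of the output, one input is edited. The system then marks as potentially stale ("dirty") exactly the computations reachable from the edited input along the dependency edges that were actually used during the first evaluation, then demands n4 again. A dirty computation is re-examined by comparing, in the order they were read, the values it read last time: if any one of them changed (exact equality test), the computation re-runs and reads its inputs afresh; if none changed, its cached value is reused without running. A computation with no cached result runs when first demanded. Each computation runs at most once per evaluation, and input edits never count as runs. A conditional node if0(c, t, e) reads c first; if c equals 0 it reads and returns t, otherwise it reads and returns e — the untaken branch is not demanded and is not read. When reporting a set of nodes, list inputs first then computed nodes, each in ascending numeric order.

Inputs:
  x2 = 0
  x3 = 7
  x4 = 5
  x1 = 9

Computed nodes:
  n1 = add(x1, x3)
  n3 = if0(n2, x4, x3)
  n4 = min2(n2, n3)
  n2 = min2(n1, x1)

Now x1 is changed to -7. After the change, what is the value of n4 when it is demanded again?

First demand of the output computes:
  n1 = add(9, 7) = 16
  n2 = min2(16, 9) = 9
  n3 = if0(n2=9 -> else branch x3) = 7
  n4 = min2(9, 7) = 7

After the edit, cleaning proceeds:
  n1: a read changed (x1 9->-7) — executes, giving 0.
  n2: a read changed (n1 16->0; x1 9->-7) — executes, giving -7.
  n3: a read changed (n2 9->-7) — executes, giving 7 — identical to its old value.
  n4: a read changed (n2 9->-7) — executes, giving -7.

Demanding n4 again yields -7.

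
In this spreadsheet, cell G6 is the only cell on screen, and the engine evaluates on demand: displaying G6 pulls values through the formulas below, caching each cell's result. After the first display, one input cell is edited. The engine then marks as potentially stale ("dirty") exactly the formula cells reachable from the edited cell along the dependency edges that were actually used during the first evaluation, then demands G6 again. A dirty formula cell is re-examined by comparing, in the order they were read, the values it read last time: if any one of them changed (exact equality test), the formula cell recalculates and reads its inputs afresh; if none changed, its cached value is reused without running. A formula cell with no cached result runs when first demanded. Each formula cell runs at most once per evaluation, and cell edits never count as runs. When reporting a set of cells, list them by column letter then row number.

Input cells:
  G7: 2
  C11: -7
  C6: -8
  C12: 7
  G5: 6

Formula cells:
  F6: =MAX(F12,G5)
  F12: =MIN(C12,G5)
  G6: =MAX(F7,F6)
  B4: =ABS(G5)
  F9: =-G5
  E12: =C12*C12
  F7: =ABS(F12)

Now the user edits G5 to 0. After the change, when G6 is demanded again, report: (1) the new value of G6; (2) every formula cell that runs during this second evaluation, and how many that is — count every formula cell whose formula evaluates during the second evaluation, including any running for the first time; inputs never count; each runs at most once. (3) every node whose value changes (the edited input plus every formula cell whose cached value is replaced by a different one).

Initial pass — values computed on the first demand:
  F12 = MIN(7, 6) = 6
  F6 = MAX(6, 6) = 6
  F7 = ABS(6) = 6
  G6 = MAX(6, 6) = 6

Second demand — change propagation:
  F12: re-runs because G5 6->0; new result 0.
  F6: re-runs because F12 6->0; G5 6->0; new result 0.
  F7: re-runs because F12 6->0; new result 0.
  G6: re-runs because F7 6->0; F6 6->0; new result 0.

G6 now evaluates to 0.
Run set: F6, F7, F12, G6 (4 run).
Changed values: F6, F7, F12, G5, G6.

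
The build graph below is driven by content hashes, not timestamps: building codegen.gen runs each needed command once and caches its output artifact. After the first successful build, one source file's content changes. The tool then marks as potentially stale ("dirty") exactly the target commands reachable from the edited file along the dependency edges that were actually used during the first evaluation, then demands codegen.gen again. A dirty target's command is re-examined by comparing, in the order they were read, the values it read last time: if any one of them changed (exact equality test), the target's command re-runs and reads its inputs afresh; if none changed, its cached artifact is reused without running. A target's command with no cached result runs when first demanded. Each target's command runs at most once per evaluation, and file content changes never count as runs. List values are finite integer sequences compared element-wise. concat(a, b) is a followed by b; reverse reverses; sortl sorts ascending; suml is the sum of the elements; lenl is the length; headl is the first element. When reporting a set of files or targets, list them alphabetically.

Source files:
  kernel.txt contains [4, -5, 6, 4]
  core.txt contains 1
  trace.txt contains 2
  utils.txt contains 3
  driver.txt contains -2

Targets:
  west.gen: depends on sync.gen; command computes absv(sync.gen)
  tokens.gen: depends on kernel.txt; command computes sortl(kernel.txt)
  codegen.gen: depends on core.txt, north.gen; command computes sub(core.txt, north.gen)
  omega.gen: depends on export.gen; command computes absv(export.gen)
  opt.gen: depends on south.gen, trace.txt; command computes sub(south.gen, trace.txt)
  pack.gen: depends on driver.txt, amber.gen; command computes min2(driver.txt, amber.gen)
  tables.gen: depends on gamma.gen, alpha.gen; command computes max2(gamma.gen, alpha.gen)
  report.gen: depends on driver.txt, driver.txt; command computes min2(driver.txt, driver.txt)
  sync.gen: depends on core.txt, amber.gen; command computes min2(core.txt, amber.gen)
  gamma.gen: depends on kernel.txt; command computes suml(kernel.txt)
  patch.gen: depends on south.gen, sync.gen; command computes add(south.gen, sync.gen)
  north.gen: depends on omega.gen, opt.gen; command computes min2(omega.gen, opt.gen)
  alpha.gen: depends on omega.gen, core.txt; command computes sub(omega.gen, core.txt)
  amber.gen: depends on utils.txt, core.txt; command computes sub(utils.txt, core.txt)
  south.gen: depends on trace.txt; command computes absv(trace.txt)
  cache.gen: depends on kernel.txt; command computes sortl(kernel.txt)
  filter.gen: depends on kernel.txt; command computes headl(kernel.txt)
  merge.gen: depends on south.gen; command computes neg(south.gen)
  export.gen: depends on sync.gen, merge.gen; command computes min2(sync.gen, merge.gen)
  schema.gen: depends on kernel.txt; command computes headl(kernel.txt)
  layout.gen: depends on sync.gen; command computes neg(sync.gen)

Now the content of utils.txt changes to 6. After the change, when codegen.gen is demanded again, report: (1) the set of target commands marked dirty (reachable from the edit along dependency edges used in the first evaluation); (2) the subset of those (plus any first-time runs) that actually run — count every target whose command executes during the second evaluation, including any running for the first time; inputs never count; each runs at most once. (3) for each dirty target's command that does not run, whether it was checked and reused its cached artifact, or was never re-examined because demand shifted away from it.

Initial pass — values computed on the first demand:
  amber.gen = sub(3, 1) = 2
  south.gen = absv(2) = 2
  merge.gen = neg(2) = -2
  opt.gen = sub(2, 2) = 0
  sync.gen = min2(1, 2) = 1
  export.gen = min2(1, -2) = -2
  omega.gen = absv(-2) = 2
  north.gen = min2(2, 0) = 0
  codegen.gen = sub(1, 0) = 1

Second demand — change propagation:
  amber.gen: re-runs because utils.txt 3->6; new result 5.
  sync.gen: re-runs because amber.gen 2->5; new result 1 (unchanged).
  export.gen: re-examined; everything it read last time is the same (sync.gen unchanged, merge.gen unchanged) — cache -2 kept, no run.
  omega.gen: re-examined; everything it read last time is the same (export.gen unchanged) — cache 2 kept, no run.
  north.gen: re-examined; everything it read last time is the same (omega.gen unchanged, opt.gen unchanged) — cache 0 kept, no run.
  codegen.gen: re-examined; everything it read last time is the same (core.txt unchanged, north.gen unchanged) — cache 1 kept, no run.

The important point: sync.gen recomputes to an identical value, and the output ends up unchanged.

Dirty set: amber.gen, codegen.gen, export.gen, north.gen, omega.gen, sync.gen.
Run set: amber.gen, sync.gen (2 run).
Re-examined without running (cache reused): codegen.gen, export.gen, north.gen, omega.gen.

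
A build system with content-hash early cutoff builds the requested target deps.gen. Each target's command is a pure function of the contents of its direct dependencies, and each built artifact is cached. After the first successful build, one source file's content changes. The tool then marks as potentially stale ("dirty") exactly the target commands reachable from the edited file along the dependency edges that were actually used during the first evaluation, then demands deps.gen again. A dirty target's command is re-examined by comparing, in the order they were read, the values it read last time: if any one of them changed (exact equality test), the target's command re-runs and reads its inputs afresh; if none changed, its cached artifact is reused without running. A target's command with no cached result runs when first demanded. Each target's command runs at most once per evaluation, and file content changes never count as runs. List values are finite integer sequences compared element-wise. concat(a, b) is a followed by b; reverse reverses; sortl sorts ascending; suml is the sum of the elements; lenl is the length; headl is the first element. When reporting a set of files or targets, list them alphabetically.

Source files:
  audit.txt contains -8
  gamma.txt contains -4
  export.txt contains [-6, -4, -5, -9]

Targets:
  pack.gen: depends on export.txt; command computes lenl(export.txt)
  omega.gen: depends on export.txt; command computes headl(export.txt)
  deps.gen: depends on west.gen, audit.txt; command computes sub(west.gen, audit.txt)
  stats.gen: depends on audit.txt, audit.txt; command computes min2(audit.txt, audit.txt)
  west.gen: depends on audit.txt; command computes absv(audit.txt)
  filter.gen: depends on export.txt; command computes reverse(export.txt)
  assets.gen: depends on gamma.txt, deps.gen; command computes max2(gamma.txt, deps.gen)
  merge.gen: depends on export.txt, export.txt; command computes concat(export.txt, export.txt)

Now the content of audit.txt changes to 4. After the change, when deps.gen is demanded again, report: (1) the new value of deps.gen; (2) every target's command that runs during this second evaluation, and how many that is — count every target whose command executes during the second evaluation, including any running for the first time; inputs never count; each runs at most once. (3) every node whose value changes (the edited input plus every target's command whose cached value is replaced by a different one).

New value of deps.gen: 0.
Target commands that run: deps.gen, west.gen — 2 in total.
Values that change: audit.txt, deps.gen, west.gen.

First evaluation (everything demanded from the output):
  west.gen = absv(-8) = 8
  deps.gen = sub(8, -8) = 16

Propagation after the edit:
  west.gen: runs — audit.txt -8->4; result 4.
  deps.gen: runs — west.gen 8->4; audit.txt -8->4; result 0.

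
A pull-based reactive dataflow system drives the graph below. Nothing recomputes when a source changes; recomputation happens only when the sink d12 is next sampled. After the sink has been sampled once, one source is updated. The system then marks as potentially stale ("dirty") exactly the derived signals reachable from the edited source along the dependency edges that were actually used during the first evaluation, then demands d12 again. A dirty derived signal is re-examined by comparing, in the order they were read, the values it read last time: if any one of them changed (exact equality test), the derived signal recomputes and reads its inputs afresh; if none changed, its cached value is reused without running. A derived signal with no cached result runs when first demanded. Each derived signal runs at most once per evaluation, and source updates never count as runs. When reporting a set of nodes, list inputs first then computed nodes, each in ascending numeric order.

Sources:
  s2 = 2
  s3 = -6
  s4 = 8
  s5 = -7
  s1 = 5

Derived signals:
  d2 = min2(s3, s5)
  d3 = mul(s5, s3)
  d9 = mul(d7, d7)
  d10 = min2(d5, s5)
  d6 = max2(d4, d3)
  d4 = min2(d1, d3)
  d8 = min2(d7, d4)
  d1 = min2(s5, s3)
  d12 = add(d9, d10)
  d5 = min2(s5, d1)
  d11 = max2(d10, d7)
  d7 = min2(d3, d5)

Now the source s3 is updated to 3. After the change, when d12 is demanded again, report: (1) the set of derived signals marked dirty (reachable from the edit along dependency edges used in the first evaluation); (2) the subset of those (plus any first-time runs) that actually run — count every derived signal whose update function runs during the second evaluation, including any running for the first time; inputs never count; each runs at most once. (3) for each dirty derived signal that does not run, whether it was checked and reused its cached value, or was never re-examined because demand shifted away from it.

Marked dirty: d1, d3, d5, d7, d9, d10, d12.
Derived signals that run: d1, d3, d7, d9, d12 — 5 in total.
Checked but reused from cache: d5, d10.
Key observation: the cutoff stops propagation at d5 — its inputs' values are unchanged, so it reuses its cache.

First evaluation (everything demanded from the output):
  d1 = min2(-7, -6) = -7
  d3 = mul(-7, -6) = 42
  d5 = min2(-7, -7) = -7
  d7 = min2(42, -7) = -7
  d9 = mul(-7, -7) = 49
  d10 = min2(-7, -7) = -7
  d12 = add(49, -7) = 42

Propagation after the edit:
  d1: runs — s3 -6->3; result -7 (same value as before).
  d3: runs — s3 -6->3; result -21.
  d5: checked — values it read are unchanged (s5 unchanged, d1 unchanged); reused cached -7 without running.
  d7: runs — d3 42->-21; result -21.
  d9: runs — d7 -7->-21; d7 -7->-21; result 441.
  d10: checked — values it read are unchanged (d5 unchanged, s5 unchanged); reused cached -7 without running.
  d12: runs — d9 49->441; result 434.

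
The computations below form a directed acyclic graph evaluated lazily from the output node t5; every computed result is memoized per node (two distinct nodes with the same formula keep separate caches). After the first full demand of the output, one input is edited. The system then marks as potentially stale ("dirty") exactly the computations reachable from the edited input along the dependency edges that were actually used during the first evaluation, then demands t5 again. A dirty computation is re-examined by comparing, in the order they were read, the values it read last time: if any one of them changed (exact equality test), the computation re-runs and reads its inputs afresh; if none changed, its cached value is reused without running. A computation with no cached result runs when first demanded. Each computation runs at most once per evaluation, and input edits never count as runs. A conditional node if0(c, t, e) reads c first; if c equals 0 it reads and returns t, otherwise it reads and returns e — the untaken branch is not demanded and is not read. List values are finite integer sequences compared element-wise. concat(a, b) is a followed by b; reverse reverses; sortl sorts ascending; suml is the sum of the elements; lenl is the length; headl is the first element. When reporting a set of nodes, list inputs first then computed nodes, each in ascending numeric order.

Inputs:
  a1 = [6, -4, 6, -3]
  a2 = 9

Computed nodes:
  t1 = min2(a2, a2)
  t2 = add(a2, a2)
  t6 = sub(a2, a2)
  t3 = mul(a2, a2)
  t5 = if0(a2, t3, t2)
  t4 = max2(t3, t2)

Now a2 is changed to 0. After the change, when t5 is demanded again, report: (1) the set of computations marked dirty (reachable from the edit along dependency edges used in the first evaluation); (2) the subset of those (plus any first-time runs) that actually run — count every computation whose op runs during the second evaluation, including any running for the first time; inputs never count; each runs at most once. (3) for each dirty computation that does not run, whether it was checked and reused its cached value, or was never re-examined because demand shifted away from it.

First demand of the output computes:
  t2 = add(9, 9) = 18
  t5 = if0(a2=9 -> else branch t2) = 18

After the edit, cleaning proceeds:
  t2: stays stale; no demand reaches it after the flip.
  t3: had never run; runs now, result 0.
  t5: a read changed (a2 9->0) — executes, giving 0.

Note the branch switch — demand abandons t2, which is never re-examined.

The edit dirties: t2, t5.
2 computations run: t3, t5.
Unvisited dirty nodes (no longer demanded): t2.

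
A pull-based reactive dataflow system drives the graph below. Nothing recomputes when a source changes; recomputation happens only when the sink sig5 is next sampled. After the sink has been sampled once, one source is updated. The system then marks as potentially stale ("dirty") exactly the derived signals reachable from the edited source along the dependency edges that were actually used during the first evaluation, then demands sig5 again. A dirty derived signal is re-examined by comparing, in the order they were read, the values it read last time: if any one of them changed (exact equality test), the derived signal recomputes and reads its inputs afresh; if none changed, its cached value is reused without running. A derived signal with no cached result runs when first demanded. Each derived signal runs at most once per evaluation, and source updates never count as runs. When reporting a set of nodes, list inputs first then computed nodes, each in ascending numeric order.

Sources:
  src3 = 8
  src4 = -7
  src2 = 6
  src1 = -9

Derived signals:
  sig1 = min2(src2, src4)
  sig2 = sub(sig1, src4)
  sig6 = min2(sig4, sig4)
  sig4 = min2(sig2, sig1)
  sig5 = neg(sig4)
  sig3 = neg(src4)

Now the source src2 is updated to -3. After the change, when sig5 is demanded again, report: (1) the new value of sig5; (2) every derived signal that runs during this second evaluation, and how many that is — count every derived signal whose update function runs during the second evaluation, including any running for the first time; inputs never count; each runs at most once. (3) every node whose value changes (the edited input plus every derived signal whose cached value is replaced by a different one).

First evaluation (everything demanded from the output):
  sig1 = min2(6, -7) = -7
  sig2 = sub(-7, -7) = 0
  sig4 = min2(0, -7) = -7
  sig5 = neg(-7) = 7

Propagation after the edit:
  sig1: runs — src2 6->-3; result -7 (same value as before).
  sig2: checked — values it read are unchanged (sig1 unchanged, src4 unchanged); reused cached 0 without running.
  sig4: checked — values it read are unchanged (sig2 unchanged, sig1 unchanged); reused cached -7 without running.
  sig5: checked — values it read are unchanged (sig4 unchanged); reused cached 7 without running.

Key observation: the change is absorbed at sig1 — it re-runs but produces the same value, and the output's value is unchanged.

New value of sig5: 7.
Derived signals that run: sig1 — 1 in total.
Values that change: src2.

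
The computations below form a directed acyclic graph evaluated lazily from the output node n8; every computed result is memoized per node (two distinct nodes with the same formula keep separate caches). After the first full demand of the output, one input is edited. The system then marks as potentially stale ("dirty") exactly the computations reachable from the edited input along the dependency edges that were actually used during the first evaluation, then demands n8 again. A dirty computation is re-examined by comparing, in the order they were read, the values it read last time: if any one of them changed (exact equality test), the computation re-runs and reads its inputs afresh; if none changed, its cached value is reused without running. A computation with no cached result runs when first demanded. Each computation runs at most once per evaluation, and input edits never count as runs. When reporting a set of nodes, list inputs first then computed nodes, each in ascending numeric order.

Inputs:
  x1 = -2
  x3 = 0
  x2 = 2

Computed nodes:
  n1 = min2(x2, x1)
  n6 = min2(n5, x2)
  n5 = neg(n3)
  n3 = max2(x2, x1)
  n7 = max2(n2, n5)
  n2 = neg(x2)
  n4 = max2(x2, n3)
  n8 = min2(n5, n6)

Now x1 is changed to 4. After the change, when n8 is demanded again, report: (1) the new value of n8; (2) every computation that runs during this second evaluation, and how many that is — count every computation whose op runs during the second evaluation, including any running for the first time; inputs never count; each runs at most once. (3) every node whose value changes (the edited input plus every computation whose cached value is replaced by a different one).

Demanding n8 again yields -4.
4 computations run: n3, n5, n6, n8.
The nodes whose values change: x1, n3, n5, n6, n8.

First demand of the output computes:
  n3 = max2(2, -2) = 2
  n5 = neg(2) = -2
  n6 = min2(-2, 2) = -2
  n8 = min2(-2, -2) = -2

After the edit, cleaning proceeds:
  n3: a read changed (x1 -2->4) — executes, giving 4.
  n5: a read changed (n3 2->4) — executes, giving -4.
  n6: a read changed (n5 -2->-4) — executes, giving -4.
  n8: a read changed (n5 -2->-4; n6 -2->-4) — executes, giving -4.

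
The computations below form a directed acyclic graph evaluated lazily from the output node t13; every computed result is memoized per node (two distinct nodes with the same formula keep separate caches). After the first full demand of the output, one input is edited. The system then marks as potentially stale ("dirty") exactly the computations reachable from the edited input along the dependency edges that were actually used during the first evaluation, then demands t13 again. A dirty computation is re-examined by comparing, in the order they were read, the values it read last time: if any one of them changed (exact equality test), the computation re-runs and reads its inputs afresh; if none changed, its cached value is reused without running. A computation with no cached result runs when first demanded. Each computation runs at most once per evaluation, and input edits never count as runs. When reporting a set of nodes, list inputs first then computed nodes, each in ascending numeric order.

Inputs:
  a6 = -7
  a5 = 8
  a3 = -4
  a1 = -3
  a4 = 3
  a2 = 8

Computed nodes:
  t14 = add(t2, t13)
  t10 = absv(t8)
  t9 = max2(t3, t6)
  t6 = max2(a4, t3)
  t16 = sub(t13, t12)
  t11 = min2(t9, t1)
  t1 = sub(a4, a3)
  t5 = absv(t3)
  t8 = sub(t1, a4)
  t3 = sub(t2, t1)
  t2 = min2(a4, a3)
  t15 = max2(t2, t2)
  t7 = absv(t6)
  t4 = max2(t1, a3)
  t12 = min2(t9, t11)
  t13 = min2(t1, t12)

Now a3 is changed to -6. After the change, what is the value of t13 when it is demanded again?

Demanding t13 again yields 3.
Note where the cutoff bites: t12 is checked, finds nothing changed, and keeps its cache.

First demand of the output computes:
  t1 = sub(3, -4) = 7
  t2 = min2(3, -4) = -4
  t3 = sub(-4, 7) = -11
  t6 = max2(3, -11) = 3
  t9 = max2(-11, 3) = 3
  t11 = min2(3, 7) = 3
  t12 = min2(3, 3) = 3
  t13 = min2(7, 3) = 3

After the edit, cleaning proceeds:
  t1: a read changed (a3 -4->-6) — executes, giving 9.
  t2: a read changed (a3 -4->-6) — executes, giving -6.
  t3: a read changed (t2 -4->-6; t1 7->9) — executes, giving -15.
  t6: a read changed (t3 -11->-15) — executes, giving 3 — identical to its old value.
  t9: a read changed (t3 -11->-15) — executes, giving 3 — identical to its old value.
  t11: a read changed (t1 7->9) — executes, giving 3 — identical to its old value.
  t12: dirty, but its reads are unchanged (t9 unchanged, t11 unchanged); cached 3 stands.
  t13: a read changed (t1 7->9) — executes, giving 3 — identical to its old value.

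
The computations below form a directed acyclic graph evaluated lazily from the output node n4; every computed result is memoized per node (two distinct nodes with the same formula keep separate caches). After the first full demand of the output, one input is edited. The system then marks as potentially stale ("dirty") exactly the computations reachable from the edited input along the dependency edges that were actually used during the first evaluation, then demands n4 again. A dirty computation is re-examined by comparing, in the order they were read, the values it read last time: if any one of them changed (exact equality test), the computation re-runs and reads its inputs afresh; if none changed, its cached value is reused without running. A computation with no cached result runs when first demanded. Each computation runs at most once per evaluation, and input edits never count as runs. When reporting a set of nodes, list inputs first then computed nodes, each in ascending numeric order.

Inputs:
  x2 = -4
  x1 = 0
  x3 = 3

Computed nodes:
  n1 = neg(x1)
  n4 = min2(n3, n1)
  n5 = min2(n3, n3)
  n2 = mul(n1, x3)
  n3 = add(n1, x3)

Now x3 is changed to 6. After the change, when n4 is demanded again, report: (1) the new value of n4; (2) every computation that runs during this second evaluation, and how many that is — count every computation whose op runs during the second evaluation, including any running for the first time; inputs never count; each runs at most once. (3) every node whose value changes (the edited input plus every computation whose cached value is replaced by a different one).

First demand of the output computes:
  n1 = neg(0) = 0
  n3 = add(0, 3) = 3
  n4 = min2(3, 0) = 0

After the edit, cleaning proceeds:
  n3: a read changed (x3 3->6) — executes, giving 6.
  n4: a read changed (n3 3->6) — executes, giving 0 — identical to its old value.

Demanding n4 again yields 0.
2 computations run: n3, n4.
The nodes whose values change: x3, n3.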